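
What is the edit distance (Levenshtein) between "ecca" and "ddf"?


Computing edit distance: "ecca" -> "ddf"
DP table:
           d    d    f
      0    1    2    3
  e   1    1    2    3
  c   2    2    2    3
  c   3    3    3    3
  a   4    4    4    4
Edit distance = dp[4][3] = 4

4


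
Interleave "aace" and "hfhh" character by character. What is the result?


Interleaving "aace" and "hfhh":
  Position 0: 'a' from first, 'h' from second => "ah"
  Position 1: 'a' from first, 'f' from second => "af"
  Position 2: 'c' from first, 'h' from second => "ch"
  Position 3: 'e' from first, 'h' from second => "eh"
Result: ahafcheh

ahafcheh


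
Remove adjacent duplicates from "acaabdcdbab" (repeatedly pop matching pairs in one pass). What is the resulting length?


Input: acaabdcdbab
Stack-based adjacent duplicate removal:
  Read 'a': push. Stack: a
  Read 'c': push. Stack: ac
  Read 'a': push. Stack: aca
  Read 'a': matches stack top 'a' => pop. Stack: ac
  Read 'b': push. Stack: acb
  Read 'd': push. Stack: acbd
  Read 'c': push. Stack: acbdc
  Read 'd': push. Stack: acbdcd
  Read 'b': push. Stack: acbdcdb
  Read 'a': push. Stack: acbdcdba
  Read 'b': push. Stack: acbdcdbab
Final stack: "acbdcdbab" (length 9)

9


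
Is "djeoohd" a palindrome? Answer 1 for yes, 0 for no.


Input: djeoohd
Reversed: dhooejd
  Compare pos 0 ('d') with pos 6 ('d'): match
  Compare pos 1 ('j') with pos 5 ('h'): MISMATCH
  Compare pos 2 ('e') with pos 4 ('o'): MISMATCH
Result: not a palindrome

0


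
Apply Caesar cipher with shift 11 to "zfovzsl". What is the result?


Caesar cipher: shift "zfovzsl" by 11
  'z' (pos 25) + 11 = pos 10 = 'k'
  'f' (pos 5) + 11 = pos 16 = 'q'
  'o' (pos 14) + 11 = pos 25 = 'z'
  'v' (pos 21) + 11 = pos 6 = 'g'
  'z' (pos 25) + 11 = pos 10 = 'k'
  's' (pos 18) + 11 = pos 3 = 'd'
  'l' (pos 11) + 11 = pos 22 = 'w'
Result: kqzgkdw

kqzgkdw


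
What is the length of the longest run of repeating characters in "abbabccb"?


Input: "abbabccb"
Scanning for longest run:
  Position 1 ('b'): new char, reset run to 1
  Position 2 ('b'): continues run of 'b', length=2
  Position 3 ('a'): new char, reset run to 1
  Position 4 ('b'): new char, reset run to 1
  Position 5 ('c'): new char, reset run to 1
  Position 6 ('c'): continues run of 'c', length=2
  Position 7 ('b'): new char, reset run to 1
Longest run: 'b' with length 2

2


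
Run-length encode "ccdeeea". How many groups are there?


Input: ccdeeea
Scanning for consecutive runs:
  Group 1: 'c' x 2 (positions 0-1)
  Group 2: 'd' x 1 (positions 2-2)
  Group 3: 'e' x 3 (positions 3-5)
  Group 4: 'a' x 1 (positions 6-6)
Total groups: 4

4


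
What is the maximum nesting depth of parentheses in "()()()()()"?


Input: "()()()()()"
Tracking depth:
  Position 0 '(': depth becomes 1
  Position 1 ')': depth becomes 0
  Position 2 '(': depth becomes 1
  Position 3 ')': depth becomes 0
  Position 4 '(': depth becomes 1
  Position 5 ')': depth becomes 0
  Position 6 '(': depth becomes 1
  Position 7 ')': depth becomes 0
  Position 8 '(': depth becomes 1
  Position 9 ')': depth becomes 0
Maximum depth reached: 1

1


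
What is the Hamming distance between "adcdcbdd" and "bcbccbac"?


Comparing "adcdcbdd" and "bcbccbac" position by position:
  Position 0: 'a' vs 'b' => differ
  Position 1: 'd' vs 'c' => differ
  Position 2: 'c' vs 'b' => differ
  Position 3: 'd' vs 'c' => differ
  Position 4: 'c' vs 'c' => same
  Position 5: 'b' vs 'b' => same
  Position 6: 'd' vs 'a' => differ
  Position 7: 'd' vs 'c' => differ
Total differences (Hamming distance): 6

6


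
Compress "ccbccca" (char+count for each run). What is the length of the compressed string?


Input: ccbccca
Runs:
  'c' x 2 => "c2"
  'b' x 1 => "b1"
  'c' x 3 => "c3"
  'a' x 1 => "a1"
Compressed: "c2b1c3a1"
Compressed length: 8

8


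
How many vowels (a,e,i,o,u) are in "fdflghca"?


Input: fdflghca
Checking each character:
  'f' at position 0: consonant
  'd' at position 1: consonant
  'f' at position 2: consonant
  'l' at position 3: consonant
  'g' at position 4: consonant
  'h' at position 5: consonant
  'c' at position 6: consonant
  'a' at position 7: vowel (running total: 1)
Total vowels: 1

1


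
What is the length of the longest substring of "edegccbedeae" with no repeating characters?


Input: "edegccbedeae"
Sliding window (track last position of each char):
  Position 0 ('e'): window [0,0] length 1 -- new best
  Position 1 ('d'): window [0,1] length 2 -- new best
  Position 2 ('e'): repeat (last at 0), move window start to 1
  Position 2 ('e'): window [1,2] length 2
  Position 3 ('g'): window [1,3] length 3 -- new best
  Position 4 ('c'): window [1,4] length 4 -- new best
  Position 5 ('c'): repeat (last at 4), move window start to 5
  Position 5 ('c'): window [5,5] length 1
  Position 6 ('b'): window [5,6] length 2
  Position 7 ('e'): window [5,7] length 3
  Position 8 ('d'): window [5,8] length 4
  Position 9 ('e'): repeat (last at 7), move window start to 8
  Position 9 ('e'): window [8,9] length 2
  Position 10 ('a'): window [8,10] length 3
  Position 11 ('e'): repeat (last at 9), move window start to 10
  Position 11 ('e'): window [10,11] length 2
Longest substring with no repeats: "degc" with length 4

4


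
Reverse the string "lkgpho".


Input: lkgpho
Reading characters right to left:
  Position 5: 'o'
  Position 4: 'h'
  Position 3: 'p'
  Position 2: 'g'
  Position 1: 'k'
  Position 0: 'l'
Reversed: ohpgkl

ohpgkl


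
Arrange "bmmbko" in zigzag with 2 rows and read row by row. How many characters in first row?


Zigzag "bmmbko" into 2 rows:
Placing characters:
  'b' => row 0
  'm' => row 1
  'm' => row 0
  'b' => row 1
  'k' => row 0
  'o' => row 1
Rows:
  Row 0: "bmk"
  Row 1: "mbo"
First row length: 3

3


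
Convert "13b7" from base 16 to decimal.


Input: "13b7" in base 16
Positional expansion:
  Digit '1' (value 1) x 16^3 = 4096
  Digit '3' (value 3) x 16^2 = 768
  Digit 'b' (value 11) x 16^1 = 176
  Digit '7' (value 7) x 16^0 = 7
Sum = 5047

5047


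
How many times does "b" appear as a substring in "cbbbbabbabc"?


Searching for "b" in "cbbbbabbabc"
Scanning each position:
  Position 0: "c" => no
  Position 1: "b" => MATCH
  Position 2: "b" => MATCH
  Position 3: "b" => MATCH
  Position 4: "b" => MATCH
  Position 5: "a" => no
  Position 6: "b" => MATCH
  Position 7: "b" => MATCH
  Position 8: "a" => no
  Position 9: "b" => MATCH
  Position 10: "c" => no
Total occurrences: 7

7


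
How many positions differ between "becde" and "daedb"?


Comparing "becde" and "daedb" position by position:
  Position 0: 'b' vs 'd' => DIFFER
  Position 1: 'e' vs 'a' => DIFFER
  Position 2: 'c' vs 'e' => DIFFER
  Position 3: 'd' vs 'd' => same
  Position 4: 'e' vs 'b' => DIFFER
Positions that differ: 4

4


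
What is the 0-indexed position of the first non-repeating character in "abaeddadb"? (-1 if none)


Input: abaeddadb
Character frequencies:
  'a': 3
  'b': 2
  'd': 3
  'e': 1
Scanning left to right for freq == 1:
  Position 0 ('a'): freq=3, skip
  Position 1 ('b'): freq=2, skip
  Position 2 ('a'): freq=3, skip
  Position 3 ('e'): unique! => answer = 3

3


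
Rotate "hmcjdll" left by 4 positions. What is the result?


Input: "hmcjdll", rotate left by 4
First 4 characters: "hmcj"
Remaining characters: "dll"
Concatenate remaining + first: "dll" + "hmcj" = "dllhmcj"

dllhmcj


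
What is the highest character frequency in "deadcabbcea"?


Input: deadcabbcea
Character counts:
  'a': 3
  'b': 2
  'c': 2
  'd': 2
  'e': 2
Maximum frequency: 3

3


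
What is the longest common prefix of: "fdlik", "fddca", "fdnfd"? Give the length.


Words: fdlik, fddca, fdnfd
  Position 0: all 'f' => match
  Position 1: all 'd' => match
  Position 2: ('l', 'd', 'n') => mismatch, stop
LCP = "fd" (length 2)

2


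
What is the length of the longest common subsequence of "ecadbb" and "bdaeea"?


LCS of "ecadbb" and "bdaeea"
DP table:
           b    d    a    e    e    a
      0    0    0    0    0    0    0
  e   0    0    0    0    1    1    1
  c   0    0    0    0    1    1    1
  a   0    0    0    1    1    1    2
  d   0    0    1    1    1    1    2
  b   0    1    1    1    1    1    2
  b   0    1    1    1    1    1    2
LCS length = dp[6][6] = 2

2


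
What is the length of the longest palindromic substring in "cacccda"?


Input: "cacccda"
Checking substrings for palindromes:
  [0:3] "cac" (len 3) => palindrome
  [2:5] "ccc" (len 3) => palindrome
  [2:4] "cc" (len 2) => palindrome
  [3:5] "cc" (len 2) => palindrome
Longest palindromic substring: "cac" with length 3

3


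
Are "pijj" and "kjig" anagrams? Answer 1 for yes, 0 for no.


Strings: "pijj", "kjig"
Sorted first:  ijjp
Sorted second: gijk
Differ at position 0: 'i' vs 'g' => not anagrams

0


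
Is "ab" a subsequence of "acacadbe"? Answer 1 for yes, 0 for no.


Check if "ab" is a subsequence of "acacadbe"
Greedy scan:
  Position 0 ('a'): matches sub[0] = 'a'
  Position 1 ('c'): no match needed
  Position 2 ('a'): no match needed
  Position 3 ('c'): no match needed
  Position 4 ('a'): no match needed
  Position 5 ('d'): no match needed
  Position 6 ('b'): matches sub[1] = 'b'
  Position 7 ('e'): no match needed
All 2 characters matched => is a subsequence

1


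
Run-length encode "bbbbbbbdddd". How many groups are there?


Input: bbbbbbbdddd
Scanning for consecutive runs:
  Group 1: 'b' x 7 (positions 0-6)
  Group 2: 'd' x 4 (positions 7-10)
Total groups: 2

2


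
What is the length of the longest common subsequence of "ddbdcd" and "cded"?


LCS of "ddbdcd" and "cded"
DP table:
           c    d    e    d
      0    0    0    0    0
  d   0    0    1    1    1
  d   0    0    1    1    2
  b   0    0    1    1    2
  d   0    0    1    1    2
  c   0    1    1    1    2
  d   0    1    2    2    2
LCS length = dp[6][4] = 2

2


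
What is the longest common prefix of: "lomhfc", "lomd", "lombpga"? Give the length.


Words: lomhfc, lomd, lombpga
  Position 0: all 'l' => match
  Position 1: all 'o' => match
  Position 2: all 'm' => match
  Position 3: ('h', 'd', 'b') => mismatch, stop
LCP = "lom" (length 3)

3


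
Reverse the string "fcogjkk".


Input: fcogjkk
Reading characters right to left:
  Position 6: 'k'
  Position 5: 'k'
  Position 4: 'j'
  Position 3: 'g'
  Position 2: 'o'
  Position 1: 'c'
  Position 0: 'f'
Reversed: kkjgocf

kkjgocf


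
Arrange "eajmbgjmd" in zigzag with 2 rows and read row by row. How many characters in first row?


Zigzag "eajmbgjmd" into 2 rows:
Placing characters:
  'e' => row 0
  'a' => row 1
  'j' => row 0
  'm' => row 1
  'b' => row 0
  'g' => row 1
  'j' => row 0
  'm' => row 1
  'd' => row 0
Rows:
  Row 0: "ejbjd"
  Row 1: "amgm"
First row length: 5

5


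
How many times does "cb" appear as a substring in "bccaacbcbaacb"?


Searching for "cb" in "bccaacbcbaacb"
Scanning each position:
  Position 0: "bc" => no
  Position 1: "cc" => no
  Position 2: "ca" => no
  Position 3: "aa" => no
  Position 4: "ac" => no
  Position 5: "cb" => MATCH
  Position 6: "bc" => no
  Position 7: "cb" => MATCH
  Position 8: "ba" => no
  Position 9: "aa" => no
  Position 10: "ac" => no
  Position 11: "cb" => MATCH
Total occurrences: 3

3


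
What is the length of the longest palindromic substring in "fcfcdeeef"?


Input: "fcfcdeeef"
Checking substrings for palindromes:
  [0:3] "fcf" (len 3) => palindrome
  [1:4] "cfc" (len 3) => palindrome
  [5:8] "eee" (len 3) => palindrome
  [5:7] "ee" (len 2) => palindrome
  [6:8] "ee" (len 2) => palindrome
Longest palindromic substring: "fcf" with length 3

3


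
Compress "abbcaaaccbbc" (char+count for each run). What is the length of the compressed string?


Input: abbcaaaccbbc
Runs:
  'a' x 1 => "a1"
  'b' x 2 => "b2"
  'c' x 1 => "c1"
  'a' x 3 => "a3"
  'c' x 2 => "c2"
  'b' x 2 => "b2"
  'c' x 1 => "c1"
Compressed: "a1b2c1a3c2b2c1"
Compressed length: 14

14


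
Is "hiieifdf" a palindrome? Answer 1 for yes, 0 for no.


Input: hiieifdf
Reversed: fdfieiih
  Compare pos 0 ('h') with pos 7 ('f'): MISMATCH
  Compare pos 1 ('i') with pos 6 ('d'): MISMATCH
  Compare pos 2 ('i') with pos 5 ('f'): MISMATCH
  Compare pos 3 ('e') with pos 4 ('i'): MISMATCH
Result: not a palindrome

0


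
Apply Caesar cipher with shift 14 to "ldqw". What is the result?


Caesar cipher: shift "ldqw" by 14
  'l' (pos 11) + 14 = pos 25 = 'z'
  'd' (pos 3) + 14 = pos 17 = 'r'
  'q' (pos 16) + 14 = pos 4 = 'e'
  'w' (pos 22) + 14 = pos 10 = 'k'
Result: zrek

zrek


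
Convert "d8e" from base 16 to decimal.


Input: "d8e" in base 16
Positional expansion:
  Digit 'd' (value 13) x 16^2 = 3328
  Digit '8' (value 8) x 16^1 = 128
  Digit 'e' (value 14) x 16^0 = 14
Sum = 3470

3470


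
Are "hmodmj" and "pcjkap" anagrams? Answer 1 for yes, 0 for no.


Strings: "hmodmj", "pcjkap"
Sorted first:  dhjmmo
Sorted second: acjkpp
Differ at position 0: 'd' vs 'a' => not anagrams

0


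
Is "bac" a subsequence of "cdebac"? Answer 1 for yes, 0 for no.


Check if "bac" is a subsequence of "cdebac"
Greedy scan:
  Position 0 ('c'): no match needed
  Position 1 ('d'): no match needed
  Position 2 ('e'): no match needed
  Position 3 ('b'): matches sub[0] = 'b'
  Position 4 ('a'): matches sub[1] = 'a'
  Position 5 ('c'): matches sub[2] = 'c'
All 3 characters matched => is a subsequence

1


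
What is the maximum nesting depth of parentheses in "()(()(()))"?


Input: "()(()(()))"
Tracking depth:
  Position 0 '(': depth becomes 1
  Position 1 ')': depth becomes 0
  Position 2 '(': depth becomes 1
  Position 3 '(': depth becomes 2
  Position 4 ')': depth becomes 1
  Position 5 '(': depth becomes 2
  Position 6 '(': depth becomes 3
  Position 7 ')': depth becomes 2
  Position 8 ')': depth becomes 1
  Position 9 ')': depth becomes 0
Maximum depth reached: 3

3


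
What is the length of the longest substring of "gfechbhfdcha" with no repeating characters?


Input: "gfechbhfdcha"
Sliding window (track last position of each char):
  Position 0 ('g'): window [0,0] length 1 -- new best
  Position 1 ('f'): window [0,1] length 2 -- new best
  Position 2 ('e'): window [0,2] length 3 -- new best
  Position 3 ('c'): window [0,3] length 4 -- new best
  Position 4 ('h'): window [0,4] length 5 -- new best
  Position 5 ('b'): window [0,5] length 6 -- new best
  Position 6 ('h'): repeat (last at 4), move window start to 5
  Position 6 ('h'): window [5,6] length 2
  Position 7 ('f'): window [5,7] length 3
  Position 8 ('d'): window [5,8] length 4
  Position 9 ('c'): window [5,9] length 5
  Position 10 ('h'): repeat (last at 6), move window start to 7
  Position 10 ('h'): window [7,10] length 4
  Position 11 ('a'): window [7,11] length 5
Longest substring with no repeats: "gfechb" with length 6

6


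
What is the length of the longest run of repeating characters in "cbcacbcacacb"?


Input: "cbcacbcacacb"
Scanning for longest run:
  Position 1 ('b'): new char, reset run to 1
  Position 2 ('c'): new char, reset run to 1
  Position 3 ('a'): new char, reset run to 1
  Position 4 ('c'): new char, reset run to 1
  Position 5 ('b'): new char, reset run to 1
  Position 6 ('c'): new char, reset run to 1
  Position 7 ('a'): new char, reset run to 1
  Position 8 ('c'): new char, reset run to 1
  Position 9 ('a'): new char, reset run to 1
  Position 10 ('c'): new char, reset run to 1
  Position 11 ('b'): new char, reset run to 1
Longest run: 'c' with length 1

1


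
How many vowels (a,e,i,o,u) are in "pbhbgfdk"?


Input: pbhbgfdk
Checking each character:
  'p' at position 0: consonant
  'b' at position 1: consonant
  'h' at position 2: consonant
  'b' at position 3: consonant
  'g' at position 4: consonant
  'f' at position 5: consonant
  'd' at position 6: consonant
  'k' at position 7: consonant
Total vowels: 0

0


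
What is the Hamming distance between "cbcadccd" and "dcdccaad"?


Comparing "cbcadccd" and "dcdccaad" position by position:
  Position 0: 'c' vs 'd' => differ
  Position 1: 'b' vs 'c' => differ
  Position 2: 'c' vs 'd' => differ
  Position 3: 'a' vs 'c' => differ
  Position 4: 'd' vs 'c' => differ
  Position 5: 'c' vs 'a' => differ
  Position 6: 'c' vs 'a' => differ
  Position 7: 'd' vs 'd' => same
Total differences (Hamming distance): 7

7


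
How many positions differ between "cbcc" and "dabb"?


Comparing "cbcc" and "dabb" position by position:
  Position 0: 'c' vs 'd' => DIFFER
  Position 1: 'b' vs 'a' => DIFFER
  Position 2: 'c' vs 'b' => DIFFER
  Position 3: 'c' vs 'b' => DIFFER
Positions that differ: 4

4


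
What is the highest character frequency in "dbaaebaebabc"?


Input: dbaaebaebabc
Character counts:
  'a': 4
  'b': 4
  'c': 1
  'd': 1
  'e': 2
Maximum frequency: 4

4


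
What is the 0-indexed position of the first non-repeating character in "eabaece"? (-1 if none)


Input: eabaece
Character frequencies:
  'a': 2
  'b': 1
  'c': 1
  'e': 3
Scanning left to right for freq == 1:
  Position 0 ('e'): freq=3, skip
  Position 1 ('a'): freq=2, skip
  Position 2 ('b'): unique! => answer = 2

2


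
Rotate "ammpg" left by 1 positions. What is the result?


Input: "ammpg", rotate left by 1
First 1 characters: "a"
Remaining characters: "mmpg"
Concatenate remaining + first: "mmpg" + "a" = "mmpga"

mmpga


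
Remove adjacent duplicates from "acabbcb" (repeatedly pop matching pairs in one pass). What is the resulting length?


Input: acabbcb
Stack-based adjacent duplicate removal:
  Read 'a': push. Stack: a
  Read 'c': push. Stack: ac
  Read 'a': push. Stack: aca
  Read 'b': push. Stack: acab
  Read 'b': matches stack top 'b' => pop. Stack: aca
  Read 'c': push. Stack: acac
  Read 'b': push. Stack: acacb
Final stack: "acacb" (length 5)

5


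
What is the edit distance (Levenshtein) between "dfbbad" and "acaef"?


Computing edit distance: "dfbbad" -> "acaef"
DP table:
           a    c    a    e    f
      0    1    2    3    4    5
  d   1    1    2    3    4    5
  f   2    2    2    3    4    4
  b   3    3    3    3    4    5
  b   4    4    4    4    4    5
  a   5    4    5    4    5    5
  d   6    5    5    5    5    6
Edit distance = dp[6][5] = 6

6


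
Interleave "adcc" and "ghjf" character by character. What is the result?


Interleaving "adcc" and "ghjf":
  Position 0: 'a' from first, 'g' from second => "ag"
  Position 1: 'd' from first, 'h' from second => "dh"
  Position 2: 'c' from first, 'j' from second => "cj"
  Position 3: 'c' from first, 'f' from second => "cf"
Result: agdhcjcf

agdhcjcf


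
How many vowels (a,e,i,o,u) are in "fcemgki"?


Input: fcemgki
Checking each character:
  'f' at position 0: consonant
  'c' at position 1: consonant
  'e' at position 2: vowel (running total: 1)
  'm' at position 3: consonant
  'g' at position 4: consonant
  'k' at position 5: consonant
  'i' at position 6: vowel (running total: 2)
Total vowels: 2

2


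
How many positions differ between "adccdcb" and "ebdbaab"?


Comparing "adccdcb" and "ebdbaab" position by position:
  Position 0: 'a' vs 'e' => DIFFER
  Position 1: 'd' vs 'b' => DIFFER
  Position 2: 'c' vs 'd' => DIFFER
  Position 3: 'c' vs 'b' => DIFFER
  Position 4: 'd' vs 'a' => DIFFER
  Position 5: 'c' vs 'a' => DIFFER
  Position 6: 'b' vs 'b' => same
Positions that differ: 6

6


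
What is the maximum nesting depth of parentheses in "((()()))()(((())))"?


Input: "((()()))()(((())))"
Tracking depth:
  Position 0 '(': depth becomes 1
  Position 1 '(': depth becomes 2
  Position 2 '(': depth becomes 3
  Position 3 ')': depth becomes 2
  Position 4 '(': depth becomes 3
  Position 5 ')': depth becomes 2
  Position 6 ')': depth becomes 1
  Position 7 ')': depth becomes 0
  Position 8 '(': depth becomes 1
  Position 9 ')': depth becomes 0
  Position 10 '(': depth becomes 1
  Position 11 '(': depth becomes 2
  Position 12 '(': depth becomes 3
  Position 13 '(': depth becomes 4
  Position 14 ')': depth becomes 3
  Position 15 ')': depth becomes 2
  Position 16 ')': depth becomes 1
  Position 17 ')': depth becomes 0
Maximum depth reached: 4

4


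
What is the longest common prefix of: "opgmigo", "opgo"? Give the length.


Words: opgmigo, opgo
  Position 0: all 'o' => match
  Position 1: all 'p' => match
  Position 2: all 'g' => match
  Position 3: ('m', 'o') => mismatch, stop
LCP = "opg" (length 3)

3


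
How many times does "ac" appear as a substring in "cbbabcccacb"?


Searching for "ac" in "cbbabcccacb"
Scanning each position:
  Position 0: "cb" => no
  Position 1: "bb" => no
  Position 2: "ba" => no
  Position 3: "ab" => no
  Position 4: "bc" => no
  Position 5: "cc" => no
  Position 6: "cc" => no
  Position 7: "ca" => no
  Position 8: "ac" => MATCH
  Position 9: "cb" => no
Total occurrences: 1

1


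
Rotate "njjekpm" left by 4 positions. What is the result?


Input: "njjekpm", rotate left by 4
First 4 characters: "njje"
Remaining characters: "kpm"
Concatenate remaining + first: "kpm" + "njje" = "kpmnjje"

kpmnjje


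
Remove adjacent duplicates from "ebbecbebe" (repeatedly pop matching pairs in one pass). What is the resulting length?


Input: ebbecbebe
Stack-based adjacent duplicate removal:
  Read 'e': push. Stack: e
  Read 'b': push. Stack: eb
  Read 'b': matches stack top 'b' => pop. Stack: e
  Read 'e': matches stack top 'e' => pop. Stack: (empty)
  Read 'c': push. Stack: c
  Read 'b': push. Stack: cb
  Read 'e': push. Stack: cbe
  Read 'b': push. Stack: cbeb
  Read 'e': push. Stack: cbebe
Final stack: "cbebe" (length 5)

5


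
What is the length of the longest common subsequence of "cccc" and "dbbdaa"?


LCS of "cccc" and "dbbdaa"
DP table:
           d    b    b    d    a    a
      0    0    0    0    0    0    0
  c   0    0    0    0    0    0    0
  c   0    0    0    0    0    0    0
  c   0    0    0    0    0    0    0
  c   0    0    0    0    0    0    0
LCS length = dp[4][6] = 0

0


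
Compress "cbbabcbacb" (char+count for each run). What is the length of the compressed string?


Input: cbbabcbacb
Runs:
  'c' x 1 => "c1"
  'b' x 2 => "b2"
  'a' x 1 => "a1"
  'b' x 1 => "b1"
  'c' x 1 => "c1"
  'b' x 1 => "b1"
  'a' x 1 => "a1"
  'c' x 1 => "c1"
  'b' x 1 => "b1"
Compressed: "c1b2a1b1c1b1a1c1b1"
Compressed length: 18

18


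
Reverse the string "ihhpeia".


Input: ihhpeia
Reading characters right to left:
  Position 6: 'a'
  Position 5: 'i'
  Position 4: 'e'
  Position 3: 'p'
  Position 2: 'h'
  Position 1: 'h'
  Position 0: 'i'
Reversed: aiephhi

aiephhi


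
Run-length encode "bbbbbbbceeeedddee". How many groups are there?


Input: bbbbbbbceeeedddee
Scanning for consecutive runs:
  Group 1: 'b' x 7 (positions 0-6)
  Group 2: 'c' x 1 (positions 7-7)
  Group 3: 'e' x 4 (positions 8-11)
  Group 4: 'd' x 3 (positions 12-14)
  Group 5: 'e' x 2 (positions 15-16)
Total groups: 5

5


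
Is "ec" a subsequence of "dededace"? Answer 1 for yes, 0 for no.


Check if "ec" is a subsequence of "dededace"
Greedy scan:
  Position 0 ('d'): no match needed
  Position 1 ('e'): matches sub[0] = 'e'
  Position 2 ('d'): no match needed
  Position 3 ('e'): no match needed
  Position 4 ('d'): no match needed
  Position 5 ('a'): no match needed
  Position 6 ('c'): matches sub[1] = 'c'
  Position 7 ('e'): no match needed
All 2 characters matched => is a subsequence

1


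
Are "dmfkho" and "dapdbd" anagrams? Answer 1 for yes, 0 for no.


Strings: "dmfkho", "dapdbd"
Sorted first:  dfhkmo
Sorted second: abdddp
Differ at position 0: 'd' vs 'a' => not anagrams

0


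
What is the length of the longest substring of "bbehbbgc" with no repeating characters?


Input: "bbehbbgc"
Sliding window (track last position of each char):
  Position 0 ('b'): window [0,0] length 1 -- new best
  Position 1 ('b'): repeat (last at 0), move window start to 1
  Position 1 ('b'): window [1,1] length 1
  Position 2 ('e'): window [1,2] length 2 -- new best
  Position 3 ('h'): window [1,3] length 3 -- new best
  Position 4 ('b'): repeat (last at 1), move window start to 2
  Position 4 ('b'): window [2,4] length 3
  Position 5 ('b'): repeat (last at 4), move window start to 5
  Position 5 ('b'): window [5,5] length 1
  Position 6 ('g'): window [5,6] length 2
  Position 7 ('c'): window [5,7] length 3
Longest substring with no repeats: "beh" with length 3

3


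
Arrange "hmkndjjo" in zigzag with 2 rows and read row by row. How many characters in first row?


Zigzag "hmkndjjo" into 2 rows:
Placing characters:
  'h' => row 0
  'm' => row 1
  'k' => row 0
  'n' => row 1
  'd' => row 0
  'j' => row 1
  'j' => row 0
  'o' => row 1
Rows:
  Row 0: "hkdj"
  Row 1: "mnjo"
First row length: 4

4


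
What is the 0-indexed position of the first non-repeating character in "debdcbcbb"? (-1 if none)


Input: debdcbcbb
Character frequencies:
  'b': 4
  'c': 2
  'd': 2
  'e': 1
Scanning left to right for freq == 1:
  Position 0 ('d'): freq=2, skip
  Position 1 ('e'): unique! => answer = 1

1


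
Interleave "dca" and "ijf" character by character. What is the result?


Interleaving "dca" and "ijf":
  Position 0: 'd' from first, 'i' from second => "di"
  Position 1: 'c' from first, 'j' from second => "cj"
  Position 2: 'a' from first, 'f' from second => "af"
Result: dicjaf

dicjaf


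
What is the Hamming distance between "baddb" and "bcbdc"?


Comparing "baddb" and "bcbdc" position by position:
  Position 0: 'b' vs 'b' => same
  Position 1: 'a' vs 'c' => differ
  Position 2: 'd' vs 'b' => differ
  Position 3: 'd' vs 'd' => same
  Position 4: 'b' vs 'c' => differ
Total differences (Hamming distance): 3

3


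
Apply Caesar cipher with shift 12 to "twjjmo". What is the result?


Caesar cipher: shift "twjjmo" by 12
  't' (pos 19) + 12 = pos 5 = 'f'
  'w' (pos 22) + 12 = pos 8 = 'i'
  'j' (pos 9) + 12 = pos 21 = 'v'
  'j' (pos 9) + 12 = pos 21 = 'v'
  'm' (pos 12) + 12 = pos 24 = 'y'
  'o' (pos 14) + 12 = pos 0 = 'a'
Result: fivvya

fivvya


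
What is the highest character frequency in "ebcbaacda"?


Input: ebcbaacda
Character counts:
  'a': 3
  'b': 2
  'c': 2
  'd': 1
  'e': 1
Maximum frequency: 3

3


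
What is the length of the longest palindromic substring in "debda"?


Input: "debda"
Checking substrings for palindromes:
  No multi-char palindromic substrings found
Longest palindromic substring: "d" with length 1

1


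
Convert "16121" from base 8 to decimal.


Input: "16121" in base 8
Positional expansion:
  Digit '1' (value 1) x 8^4 = 4096
  Digit '6' (value 6) x 8^3 = 3072
  Digit '1' (value 1) x 8^2 = 64
  Digit '2' (value 2) x 8^1 = 16
  Digit '1' (value 1) x 8^0 = 1
Sum = 7249

7249


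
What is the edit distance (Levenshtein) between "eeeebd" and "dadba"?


Computing edit distance: "eeeebd" -> "dadba"
DP table:
           d    a    d    b    a
      0    1    2    3    4    5
  e   1    1    2    3    4    5
  e   2    2    2    3    4    5
  e   3    3    3    3    4    5
  e   4    4    4    4    4    5
  b   5    5    5    5    4    5
  d   6    5    6    5    5    5
Edit distance = dp[6][5] = 5

5


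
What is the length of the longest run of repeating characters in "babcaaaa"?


Input: "babcaaaa"
Scanning for longest run:
  Position 1 ('a'): new char, reset run to 1
  Position 2 ('b'): new char, reset run to 1
  Position 3 ('c'): new char, reset run to 1
  Position 4 ('a'): new char, reset run to 1
  Position 5 ('a'): continues run of 'a', length=2
  Position 6 ('a'): continues run of 'a', length=3
  Position 7 ('a'): continues run of 'a', length=4
Longest run: 'a' with length 4

4


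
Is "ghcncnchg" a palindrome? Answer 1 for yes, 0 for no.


Input: ghcncnchg
Reversed: ghcncnchg
  Compare pos 0 ('g') with pos 8 ('g'): match
  Compare pos 1 ('h') with pos 7 ('h'): match
  Compare pos 2 ('c') with pos 6 ('c'): match
  Compare pos 3 ('n') with pos 5 ('n'): match
Result: palindrome

1


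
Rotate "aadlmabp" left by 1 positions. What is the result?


Input: "aadlmabp", rotate left by 1
First 1 characters: "a"
Remaining characters: "adlmabp"
Concatenate remaining + first: "adlmabp" + "a" = "adlmabpa"

adlmabpa


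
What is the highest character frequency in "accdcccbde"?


Input: accdcccbde
Character counts:
  'a': 1
  'b': 1
  'c': 5
  'd': 2
  'e': 1
Maximum frequency: 5

5


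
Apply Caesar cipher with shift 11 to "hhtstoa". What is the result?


Caesar cipher: shift "hhtstoa" by 11
  'h' (pos 7) + 11 = pos 18 = 's'
  'h' (pos 7) + 11 = pos 18 = 's'
  't' (pos 19) + 11 = pos 4 = 'e'
  's' (pos 18) + 11 = pos 3 = 'd'
  't' (pos 19) + 11 = pos 4 = 'e'
  'o' (pos 14) + 11 = pos 25 = 'z'
  'a' (pos 0) + 11 = pos 11 = 'l'
Result: ssedezl

ssedezl


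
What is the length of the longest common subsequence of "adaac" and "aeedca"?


LCS of "adaac" and "aeedca"
DP table:
           a    e    e    d    c    a
      0    0    0    0    0    0    0
  a   0    1    1    1    1    1    1
  d   0    1    1    1    2    2    2
  a   0    1    1    1    2    2    3
  a   0    1    1    1    2    2    3
  c   0    1    1    1    2    3    3
LCS length = dp[5][6] = 3

3


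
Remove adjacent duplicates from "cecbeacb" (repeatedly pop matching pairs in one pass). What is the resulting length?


Input: cecbeacb
Stack-based adjacent duplicate removal:
  Read 'c': push. Stack: c
  Read 'e': push. Stack: ce
  Read 'c': push. Stack: cec
  Read 'b': push. Stack: cecb
  Read 'e': push. Stack: cecbe
  Read 'a': push. Stack: cecbea
  Read 'c': push. Stack: cecbeac
  Read 'b': push. Stack: cecbeacb
Final stack: "cecbeacb" (length 8)

8


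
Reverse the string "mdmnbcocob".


Input: mdmnbcocob
Reading characters right to left:
  Position 9: 'b'
  Position 8: 'o'
  Position 7: 'c'
  Position 6: 'o'
  Position 5: 'c'
  Position 4: 'b'
  Position 3: 'n'
  Position 2: 'm'
  Position 1: 'd'
  Position 0: 'm'
Reversed: bococbnmdm

bococbnmdm


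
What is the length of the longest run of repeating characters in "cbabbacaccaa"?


Input: "cbabbacaccaa"
Scanning for longest run:
  Position 1 ('b'): new char, reset run to 1
  Position 2 ('a'): new char, reset run to 1
  Position 3 ('b'): new char, reset run to 1
  Position 4 ('b'): continues run of 'b', length=2
  Position 5 ('a'): new char, reset run to 1
  Position 6 ('c'): new char, reset run to 1
  Position 7 ('a'): new char, reset run to 1
  Position 8 ('c'): new char, reset run to 1
  Position 9 ('c'): continues run of 'c', length=2
  Position 10 ('a'): new char, reset run to 1
  Position 11 ('a'): continues run of 'a', length=2
Longest run: 'b' with length 2

2


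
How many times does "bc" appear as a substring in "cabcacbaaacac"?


Searching for "bc" in "cabcacbaaacac"
Scanning each position:
  Position 0: "ca" => no
  Position 1: "ab" => no
  Position 2: "bc" => MATCH
  Position 3: "ca" => no
  Position 4: "ac" => no
  Position 5: "cb" => no
  Position 6: "ba" => no
  Position 7: "aa" => no
  Position 8: "aa" => no
  Position 9: "ac" => no
  Position 10: "ca" => no
  Position 11: "ac" => no
Total occurrences: 1

1


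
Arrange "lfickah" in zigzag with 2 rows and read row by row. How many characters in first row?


Zigzag "lfickah" into 2 rows:
Placing characters:
  'l' => row 0
  'f' => row 1
  'i' => row 0
  'c' => row 1
  'k' => row 0
  'a' => row 1
  'h' => row 0
Rows:
  Row 0: "likh"
  Row 1: "fca"
First row length: 4

4


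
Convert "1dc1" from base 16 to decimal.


Input: "1dc1" in base 16
Positional expansion:
  Digit '1' (value 1) x 16^3 = 4096
  Digit 'd' (value 13) x 16^2 = 3328
  Digit 'c' (value 12) x 16^1 = 192
  Digit '1' (value 1) x 16^0 = 1
Sum = 7617

7617


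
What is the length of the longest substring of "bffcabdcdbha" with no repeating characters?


Input: "bffcabdcdbha"
Sliding window (track last position of each char):
  Position 0 ('b'): window [0,0] length 1 -- new best
  Position 1 ('f'): window [0,1] length 2 -- new best
  Position 2 ('f'): repeat (last at 1), move window start to 2
  Position 2 ('f'): window [2,2] length 1
  Position 3 ('c'): window [2,3] length 2
  Position 4 ('a'): window [2,4] length 3 -- new best
  Position 5 ('b'): window [2,5] length 4 -- new best
  Position 6 ('d'): window [2,6] length 5 -- new best
  Position 7 ('c'): repeat (last at 3), move window start to 4
  Position 7 ('c'): window [4,7] length 4
  Position 8 ('d'): repeat (last at 6), move window start to 7
  Position 8 ('d'): window [7,8] length 2
  Position 9 ('b'): window [7,9] length 3
  Position 10 ('h'): window [7,10] length 4
  Position 11 ('a'): window [7,11] length 5
Longest substring with no repeats: "fcabd" with length 5

5


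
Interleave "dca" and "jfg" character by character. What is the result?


Interleaving "dca" and "jfg":
  Position 0: 'd' from first, 'j' from second => "dj"
  Position 1: 'c' from first, 'f' from second => "cf"
  Position 2: 'a' from first, 'g' from second => "ag"
Result: djcfag

djcfag


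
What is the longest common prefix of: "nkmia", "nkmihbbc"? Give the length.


Words: nkmia, nkmihbbc
  Position 0: all 'n' => match
  Position 1: all 'k' => match
  Position 2: all 'm' => match
  Position 3: all 'i' => match
  Position 4: ('a', 'h') => mismatch, stop
LCP = "nkmi" (length 4)

4


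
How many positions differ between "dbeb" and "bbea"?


Comparing "dbeb" and "bbea" position by position:
  Position 0: 'd' vs 'b' => DIFFER
  Position 1: 'b' vs 'b' => same
  Position 2: 'e' vs 'e' => same
  Position 3: 'b' vs 'a' => DIFFER
Positions that differ: 2

2


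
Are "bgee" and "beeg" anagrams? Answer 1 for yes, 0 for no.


Strings: "bgee", "beeg"
Sorted first:  beeg
Sorted second: beeg
Sorted forms match => anagrams

1


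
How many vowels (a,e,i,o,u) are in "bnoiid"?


Input: bnoiid
Checking each character:
  'b' at position 0: consonant
  'n' at position 1: consonant
  'o' at position 2: vowel (running total: 1)
  'i' at position 3: vowel (running total: 2)
  'i' at position 4: vowel (running total: 3)
  'd' at position 5: consonant
Total vowels: 3

3


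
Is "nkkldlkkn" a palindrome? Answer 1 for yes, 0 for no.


Input: nkkldlkkn
Reversed: nkkldlkkn
  Compare pos 0 ('n') with pos 8 ('n'): match
  Compare pos 1 ('k') with pos 7 ('k'): match
  Compare pos 2 ('k') with pos 6 ('k'): match
  Compare pos 3 ('l') with pos 5 ('l'): match
Result: palindrome

1


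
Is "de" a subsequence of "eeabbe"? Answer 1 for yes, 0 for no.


Check if "de" is a subsequence of "eeabbe"
Greedy scan:
  Position 0 ('e'): no match needed
  Position 1 ('e'): no match needed
  Position 2 ('a'): no match needed
  Position 3 ('b'): no match needed
  Position 4 ('b'): no match needed
  Position 5 ('e'): no match needed
Only matched 0/2 characters => not a subsequence

0


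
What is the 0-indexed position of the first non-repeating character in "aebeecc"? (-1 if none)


Input: aebeecc
Character frequencies:
  'a': 1
  'b': 1
  'c': 2
  'e': 3
Scanning left to right for freq == 1:
  Position 0 ('a'): unique! => answer = 0

0


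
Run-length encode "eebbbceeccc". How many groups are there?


Input: eebbbceeccc
Scanning for consecutive runs:
  Group 1: 'e' x 2 (positions 0-1)
  Group 2: 'b' x 3 (positions 2-4)
  Group 3: 'c' x 1 (positions 5-5)
  Group 4: 'e' x 2 (positions 6-7)
  Group 5: 'c' x 3 (positions 8-10)
Total groups: 5

5


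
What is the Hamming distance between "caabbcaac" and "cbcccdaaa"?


Comparing "caabbcaac" and "cbcccdaaa" position by position:
  Position 0: 'c' vs 'c' => same
  Position 1: 'a' vs 'b' => differ
  Position 2: 'a' vs 'c' => differ
  Position 3: 'b' vs 'c' => differ
  Position 4: 'b' vs 'c' => differ
  Position 5: 'c' vs 'd' => differ
  Position 6: 'a' vs 'a' => same
  Position 7: 'a' vs 'a' => same
  Position 8: 'c' vs 'a' => differ
Total differences (Hamming distance): 6

6


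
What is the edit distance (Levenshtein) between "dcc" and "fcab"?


Computing edit distance: "dcc" -> "fcab"
DP table:
           f    c    a    b
      0    1    2    3    4
  d   1    1    2    3    4
  c   2    2    1    2    3
  c   3    3    2    2    3
Edit distance = dp[3][4] = 3

3


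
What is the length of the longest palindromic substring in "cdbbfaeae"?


Input: "cdbbfaeae"
Checking substrings for palindromes:
  [5:8] "aea" (len 3) => palindrome
  [6:9] "eae" (len 3) => palindrome
  [2:4] "bb" (len 2) => palindrome
Longest palindromic substring: "aea" with length 3

3


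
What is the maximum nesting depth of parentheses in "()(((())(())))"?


Input: "()(((())(())))"
Tracking depth:
  Position 0 '(': depth becomes 1
  Position 1 ')': depth becomes 0
  Position 2 '(': depth becomes 1
  Position 3 '(': depth becomes 2
  Position 4 '(': depth becomes 3
  Position 5 '(': depth becomes 4
  Position 6 ')': depth becomes 3
  Position 7 ')': depth becomes 2
  Position 8 '(': depth becomes 3
  Position 9 '(': depth becomes 4
  Position 10 ')': depth becomes 3
  Position 11 ')': depth becomes 2
  Position 12 ')': depth becomes 1
  Position 13 ')': depth becomes 0
Maximum depth reached: 4

4


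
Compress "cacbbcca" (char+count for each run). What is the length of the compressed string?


Input: cacbbcca
Runs:
  'c' x 1 => "c1"
  'a' x 1 => "a1"
  'c' x 1 => "c1"
  'b' x 2 => "b2"
  'c' x 2 => "c2"
  'a' x 1 => "a1"
Compressed: "c1a1c1b2c2a1"
Compressed length: 12

12


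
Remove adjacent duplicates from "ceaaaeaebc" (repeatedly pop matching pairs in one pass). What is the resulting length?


Input: ceaaaeaebc
Stack-based adjacent duplicate removal:
  Read 'c': push. Stack: c
  Read 'e': push. Stack: ce
  Read 'a': push. Stack: cea
  Read 'a': matches stack top 'a' => pop. Stack: ce
  Read 'a': push. Stack: cea
  Read 'e': push. Stack: ceae
  Read 'a': push. Stack: ceaea
  Read 'e': push. Stack: ceaeae
  Read 'b': push. Stack: ceaeaeb
  Read 'c': push. Stack: ceaeaebc
Final stack: "ceaeaebc" (length 8)

8


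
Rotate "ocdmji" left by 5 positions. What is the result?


Input: "ocdmji", rotate left by 5
First 5 characters: "ocdmj"
Remaining characters: "i"
Concatenate remaining + first: "i" + "ocdmj" = "iocdmj"

iocdmj


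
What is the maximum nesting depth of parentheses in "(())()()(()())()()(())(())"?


Input: "(())()()(()())()()(())(())"
Tracking depth:
  Position 0 '(': depth becomes 1
  Position 1 '(': depth becomes 2
  Position 2 ')': depth becomes 1
  Position 3 ')': depth becomes 0
  Position 4 '(': depth becomes 1
  Position 5 ')': depth becomes 0
  Position 6 '(': depth becomes 1
  Position 7 ')': depth becomes 0
  Position 8 '(': depth becomes 1
  Position 9 '(': depth becomes 2
  Position 10 ')': depth becomes 1
  Position 11 '(': depth becomes 2
  Position 12 ')': depth becomes 1
  Position 13 ')': depth becomes 0
  Position 14 '(': depth becomes 1
  Position 15 ')': depth becomes 0
  Position 16 '(': depth becomes 1
  Position 17 ')': depth becomes 0
  Position 18 '(': depth becomes 1
  Position 19 '(': depth becomes 2
  Position 20 ')': depth becomes 1
  Position 21 ')': depth becomes 0
  Position 22 '(': depth becomes 1
  Position 23 '(': depth becomes 2
  Position 24 ')': depth becomes 1
  Position 25 ')': depth becomes 0
Maximum depth reached: 2

2


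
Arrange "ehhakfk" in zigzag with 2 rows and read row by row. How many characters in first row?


Zigzag "ehhakfk" into 2 rows:
Placing characters:
  'e' => row 0
  'h' => row 1
  'h' => row 0
  'a' => row 1
  'k' => row 0
  'f' => row 1
  'k' => row 0
Rows:
  Row 0: "ehkk"
  Row 1: "haf"
First row length: 4

4


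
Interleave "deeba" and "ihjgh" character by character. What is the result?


Interleaving "deeba" and "ihjgh":
  Position 0: 'd' from first, 'i' from second => "di"
  Position 1: 'e' from first, 'h' from second => "eh"
  Position 2: 'e' from first, 'j' from second => "ej"
  Position 3: 'b' from first, 'g' from second => "bg"
  Position 4: 'a' from first, 'h' from second => "ah"
Result: diehejbgah

diehejbgah


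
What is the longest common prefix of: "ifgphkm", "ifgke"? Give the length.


Words: ifgphkm, ifgke
  Position 0: all 'i' => match
  Position 1: all 'f' => match
  Position 2: all 'g' => match
  Position 3: ('p', 'k') => mismatch, stop
LCP = "ifg" (length 3)

3
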